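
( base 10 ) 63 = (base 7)120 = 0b111111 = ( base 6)143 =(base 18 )39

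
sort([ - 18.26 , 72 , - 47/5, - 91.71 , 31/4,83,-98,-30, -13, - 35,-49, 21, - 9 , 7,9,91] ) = [ - 98 ,-91.71,-49, - 35, - 30, - 18.26, - 13, -47/5,  -  9,7, 31/4,9,  21,  72, 83,  91 ] 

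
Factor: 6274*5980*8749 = 2^3 * 5^1*13^2*23^1*673^1*3137^1 = 328249531480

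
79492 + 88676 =168168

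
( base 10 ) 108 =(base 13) 84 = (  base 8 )154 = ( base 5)413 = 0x6C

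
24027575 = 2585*9295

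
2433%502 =425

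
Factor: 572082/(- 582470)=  - 771/785 = -  3^1*5^( - 1 )*157^( - 1 )*257^1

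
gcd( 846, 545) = 1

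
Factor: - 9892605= - 3^1*5^1*281^1*2347^1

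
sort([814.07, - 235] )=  [  -  235,814.07]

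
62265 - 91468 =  - 29203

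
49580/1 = 49580 = 49580.00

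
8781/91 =8781/91= 96.49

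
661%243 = 175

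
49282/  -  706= - 24641/353 = -69.80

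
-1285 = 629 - 1914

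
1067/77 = 13+6/7 = 13.86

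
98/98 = 1 = 1.00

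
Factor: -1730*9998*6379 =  - 2^2*5^1*173^1*4999^1*6379^1 = -110334628660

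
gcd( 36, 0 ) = 36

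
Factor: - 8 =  - 2^3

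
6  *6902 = 41412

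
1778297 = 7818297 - 6040000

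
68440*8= 547520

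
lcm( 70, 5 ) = 70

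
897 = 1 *897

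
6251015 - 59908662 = -53657647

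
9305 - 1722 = 7583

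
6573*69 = 453537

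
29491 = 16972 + 12519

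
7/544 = 7/544  =  0.01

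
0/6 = 0= 0.00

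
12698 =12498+200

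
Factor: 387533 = 61^1*6353^1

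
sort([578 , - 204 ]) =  [ - 204, 578 ]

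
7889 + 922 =8811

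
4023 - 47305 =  - 43282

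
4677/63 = 1559/21 =74.24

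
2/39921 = 2/39921=0.00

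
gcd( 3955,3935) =5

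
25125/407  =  61+298/407  =  61.73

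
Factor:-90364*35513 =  - 3209096732  =  - 2^2*17^1 *19^1*29^1 *41^1*2089^1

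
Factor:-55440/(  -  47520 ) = 7/6 = 2^(-1)*3^(-1) * 7^1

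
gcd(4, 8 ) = 4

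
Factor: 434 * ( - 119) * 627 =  - 2^1*3^1 * 7^2*11^1*17^1*19^1* 31^1 = -32382042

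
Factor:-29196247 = -61^1*478627^1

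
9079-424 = 8655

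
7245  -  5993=1252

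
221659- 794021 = - 572362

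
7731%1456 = 451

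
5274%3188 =2086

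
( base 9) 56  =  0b110011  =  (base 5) 201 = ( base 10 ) 51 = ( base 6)123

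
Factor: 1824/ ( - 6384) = -2/7 = - 2^1*7^( - 1)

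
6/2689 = 6/2689  =  0.00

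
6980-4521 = 2459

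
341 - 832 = -491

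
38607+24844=63451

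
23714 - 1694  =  22020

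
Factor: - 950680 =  - 2^3*5^1*23767^1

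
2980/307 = 2980/307 = 9.71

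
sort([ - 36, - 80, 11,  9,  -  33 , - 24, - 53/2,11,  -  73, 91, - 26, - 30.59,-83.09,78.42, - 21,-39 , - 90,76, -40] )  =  [ - 90, - 83.09, - 80,-73, - 40, - 39, - 36, - 33, - 30.59, - 53/2, - 26,-24,  -  21,9, 11,11,76,78.42, 91 ] 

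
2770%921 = 7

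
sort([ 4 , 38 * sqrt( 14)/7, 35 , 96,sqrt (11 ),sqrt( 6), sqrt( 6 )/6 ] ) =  [ sqrt( 6)/6, sqrt(6), sqrt(  11),4 , 38*sqrt( 14) /7, 35, 96 ] 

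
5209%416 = 217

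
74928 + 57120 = 132048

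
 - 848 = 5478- 6326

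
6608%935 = 63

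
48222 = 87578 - 39356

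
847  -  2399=- 1552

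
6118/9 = 679 + 7/9 = 679.78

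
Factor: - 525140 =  - 2^2 * 5^1*7^1  *  11^2*31^1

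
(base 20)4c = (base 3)10102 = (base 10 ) 92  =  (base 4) 1130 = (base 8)134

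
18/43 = 18/43 = 0.42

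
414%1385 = 414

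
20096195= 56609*355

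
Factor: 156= 2^2*3^1*13^1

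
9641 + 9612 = 19253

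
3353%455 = 168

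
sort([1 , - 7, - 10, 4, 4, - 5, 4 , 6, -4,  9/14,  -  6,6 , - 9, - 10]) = [  -  10,  -  10,-9, - 7, - 6, - 5,  -  4,9/14,1,4 , 4,  4 , 6,6 ] 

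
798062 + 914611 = 1712673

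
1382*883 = 1220306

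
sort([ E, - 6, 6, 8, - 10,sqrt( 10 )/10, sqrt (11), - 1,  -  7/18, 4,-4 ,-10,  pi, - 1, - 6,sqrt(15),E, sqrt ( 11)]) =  [ - 10, - 10,  -  6, - 6, - 4, - 1, - 1,  -  7/18 , sqrt( 10) /10,E,E,pi,sqrt(11),sqrt ( 11) , sqrt ( 15 ),4, 6, 8]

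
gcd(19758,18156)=534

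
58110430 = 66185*878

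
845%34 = 29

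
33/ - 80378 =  - 1 + 80345/80378 = - 0.00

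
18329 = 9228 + 9101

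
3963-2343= 1620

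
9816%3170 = 306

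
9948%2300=748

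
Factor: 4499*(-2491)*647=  - 11^1*47^1  *53^1 * 409^1*647^1=- 7250934823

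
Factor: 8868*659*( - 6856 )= - 2^5*3^1*659^1*739^1*857^1 = - 40066546272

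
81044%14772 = 7184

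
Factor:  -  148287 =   -  3^1*  49429^1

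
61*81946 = 4998706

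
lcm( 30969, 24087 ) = 216783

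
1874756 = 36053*52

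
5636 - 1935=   3701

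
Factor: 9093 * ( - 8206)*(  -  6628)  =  2^3*3^1*7^1 * 11^1*373^1*433^1 * 1657^1  =  494562523224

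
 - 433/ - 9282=433/9282 = 0.05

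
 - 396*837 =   -  331452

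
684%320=44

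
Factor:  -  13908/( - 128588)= 57/527 =3^1*17^(  -  1)*19^1*31^( -1) 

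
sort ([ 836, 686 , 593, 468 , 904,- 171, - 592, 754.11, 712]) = [ - 592,-171,  468, 593, 686,712, 754.11,836,904]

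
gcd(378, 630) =126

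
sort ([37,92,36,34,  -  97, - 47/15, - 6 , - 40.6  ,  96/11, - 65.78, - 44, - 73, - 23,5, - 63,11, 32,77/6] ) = [ - 97, - 73, - 65.78, - 63, - 44, - 40.6 , - 23, - 6, -47/15,  5,96/11,11,77/6,32,34,36 , 37, 92]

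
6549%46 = 17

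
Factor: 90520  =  2^3 * 5^1*31^1*73^1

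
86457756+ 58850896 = 145308652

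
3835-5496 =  - 1661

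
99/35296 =99/35296 = 0.00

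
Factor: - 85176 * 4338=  - 369493488 = - 2^4*3^4 * 7^1*13^2*241^1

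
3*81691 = 245073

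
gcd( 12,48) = 12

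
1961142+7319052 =9280194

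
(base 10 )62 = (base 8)76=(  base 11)57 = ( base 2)111110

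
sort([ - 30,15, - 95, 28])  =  [- 95, - 30, 15, 28]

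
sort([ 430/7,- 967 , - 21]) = [ - 967, - 21,430/7]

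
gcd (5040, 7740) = 180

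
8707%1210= 237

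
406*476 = 193256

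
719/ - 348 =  - 719/348 =- 2.07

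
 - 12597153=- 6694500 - 5902653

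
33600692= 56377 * 596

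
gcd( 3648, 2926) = 38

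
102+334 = 436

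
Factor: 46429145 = 5^1*7^1*29^1*149^1 * 307^1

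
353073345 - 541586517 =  -188513172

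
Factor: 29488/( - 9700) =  - 2^2*5^( - 2 )*19^1 = -76/25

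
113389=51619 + 61770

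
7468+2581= 10049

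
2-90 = - 88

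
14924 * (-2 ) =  - 29848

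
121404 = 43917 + 77487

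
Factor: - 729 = - 3^6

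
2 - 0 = 2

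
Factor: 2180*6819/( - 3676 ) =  - 3716355/919 = - 3^1*5^1*109^1*919^(-1 )*2273^1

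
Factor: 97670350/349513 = 2^1*5^2*73^1*83^( - 1)*4211^( - 1)*26759^1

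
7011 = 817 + 6194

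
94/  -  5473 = - 1 + 5379/5473 = - 0.02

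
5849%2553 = 743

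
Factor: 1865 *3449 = 5^1*373^1*3449^1 =6432385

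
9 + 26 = 35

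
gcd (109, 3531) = 1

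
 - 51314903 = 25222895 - 76537798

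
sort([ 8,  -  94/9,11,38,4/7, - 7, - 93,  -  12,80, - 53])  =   [ - 93, - 53, - 12, - 94/9, - 7, 4/7, 8, 11, 38,80 ] 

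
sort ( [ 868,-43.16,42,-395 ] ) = [-395, - 43.16, 42,868] 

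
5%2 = 1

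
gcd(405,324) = 81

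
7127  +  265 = 7392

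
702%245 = 212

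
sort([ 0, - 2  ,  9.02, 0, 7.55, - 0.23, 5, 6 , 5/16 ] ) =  [ - 2, - 0.23, 0, 0 , 5/16, 5,6 , 7.55, 9.02] 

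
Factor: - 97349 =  - 7^1*13907^1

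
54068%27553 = 26515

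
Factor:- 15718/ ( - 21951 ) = 2^1*3^(-4)* 29^1 = 58/81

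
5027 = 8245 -3218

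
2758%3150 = 2758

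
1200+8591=9791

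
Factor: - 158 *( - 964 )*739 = 112558568 = 2^3 * 79^1*241^1*739^1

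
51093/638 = 51093/638 = 80.08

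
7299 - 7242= 57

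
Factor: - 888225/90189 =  - 325/33 = - 3^( - 1)*5^2 * 11^( - 1 )*13^1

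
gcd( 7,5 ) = 1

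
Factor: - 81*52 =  - 2^2*3^4 * 13^1 = -4212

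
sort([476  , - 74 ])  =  [ - 74,476] 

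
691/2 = 691/2= 345.50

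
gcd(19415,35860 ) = 55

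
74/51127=74/51127 =0.00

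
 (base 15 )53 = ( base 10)78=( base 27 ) 2O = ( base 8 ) 116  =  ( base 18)46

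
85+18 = 103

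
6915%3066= 783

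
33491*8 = 267928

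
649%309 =31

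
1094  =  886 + 208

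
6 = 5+1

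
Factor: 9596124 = 2^2*3^3*88853^1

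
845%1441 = 845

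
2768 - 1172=1596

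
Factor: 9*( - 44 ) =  - 396 = - 2^2*3^2*11^1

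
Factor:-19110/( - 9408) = 2^( -5 )*5^1*13^1 = 65/32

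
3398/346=9 + 142/173=9.82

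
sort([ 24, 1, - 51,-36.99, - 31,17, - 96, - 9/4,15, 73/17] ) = [ - 96,-51,-36.99, - 31, - 9/4,1, 73/17, 15, 17, 24 ]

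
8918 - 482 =8436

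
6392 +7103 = 13495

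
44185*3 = 132555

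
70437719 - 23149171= 47288548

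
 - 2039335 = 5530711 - 7570046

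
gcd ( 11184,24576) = 48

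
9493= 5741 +3752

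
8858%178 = 136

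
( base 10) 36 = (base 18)20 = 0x24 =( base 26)1a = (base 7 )51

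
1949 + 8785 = 10734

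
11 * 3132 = 34452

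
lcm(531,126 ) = 7434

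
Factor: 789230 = 2^1 * 5^1*13^2 * 467^1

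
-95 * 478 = - 45410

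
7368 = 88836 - 81468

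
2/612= 1/306 = 0.00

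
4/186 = 2/93  =  0.02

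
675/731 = 675/731= 0.92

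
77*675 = 51975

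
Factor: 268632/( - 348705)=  - 2^3*3^( - 3)* 5^(- 1)* 13^1= - 104/135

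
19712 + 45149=64861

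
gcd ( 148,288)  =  4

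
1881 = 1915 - 34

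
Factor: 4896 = 2^5*3^2 * 17^1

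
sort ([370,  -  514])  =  [- 514, 370 ] 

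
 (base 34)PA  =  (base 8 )1534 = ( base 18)2BE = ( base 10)860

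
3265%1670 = 1595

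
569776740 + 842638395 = 1412415135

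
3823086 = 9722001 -5898915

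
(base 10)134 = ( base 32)46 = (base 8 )206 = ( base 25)59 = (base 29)4I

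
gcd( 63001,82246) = 1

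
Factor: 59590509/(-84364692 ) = - 2^( - 2 )*11^1*109^( - 1 )*64499^(-1 )*1805773^1 =- 19863503/28121564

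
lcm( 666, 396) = 14652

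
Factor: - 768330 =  - 2^1*3^2*5^1*8537^1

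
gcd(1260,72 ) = 36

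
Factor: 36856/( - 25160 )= - 271/185 = -  5^( - 1)*37^( - 1)*271^1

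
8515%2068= 243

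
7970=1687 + 6283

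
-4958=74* (-67 )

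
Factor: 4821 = 3^1*1607^1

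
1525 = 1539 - 14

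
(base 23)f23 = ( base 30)8Q4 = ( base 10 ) 7984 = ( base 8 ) 17460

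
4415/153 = 28 + 131/153= 28.86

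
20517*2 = 41034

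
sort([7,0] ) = [0,7]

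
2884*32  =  92288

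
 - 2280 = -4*570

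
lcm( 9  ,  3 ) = 9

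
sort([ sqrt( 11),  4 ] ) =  [ sqrt ( 11 ), 4] 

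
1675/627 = 2 + 421/627=2.67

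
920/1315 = 184/263 = 0.70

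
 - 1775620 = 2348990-4124610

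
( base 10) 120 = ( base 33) 3L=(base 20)60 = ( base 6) 320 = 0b1111000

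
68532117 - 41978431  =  26553686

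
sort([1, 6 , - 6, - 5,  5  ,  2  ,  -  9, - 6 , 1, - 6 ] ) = [-9, - 6, - 6, - 6 , - 5, 1,1,2,5, 6]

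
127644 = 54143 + 73501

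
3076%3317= 3076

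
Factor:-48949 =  - 31^1*1579^1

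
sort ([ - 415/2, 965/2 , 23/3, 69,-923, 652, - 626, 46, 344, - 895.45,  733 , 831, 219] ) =[ - 923, - 895.45, - 626, - 415/2,23/3,46,69, 219, 344, 965/2,652, 733, 831]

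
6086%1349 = 690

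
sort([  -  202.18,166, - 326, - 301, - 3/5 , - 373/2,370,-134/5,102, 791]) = [ - 326 ,-301,-202.18, - 373/2,- 134/5,-3/5, 102,166,370, 791 ]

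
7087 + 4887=11974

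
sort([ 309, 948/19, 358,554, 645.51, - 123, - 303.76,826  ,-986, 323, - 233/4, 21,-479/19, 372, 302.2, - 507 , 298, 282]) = [-986, - 507  , -303.76, - 123, - 233/4, - 479/19, 21,  948/19, 282, 298,  302.2, 309, 323, 358, 372, 554, 645.51, 826]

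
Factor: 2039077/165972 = 2^( - 2)*3^( - 1) * 29^1*13831^ ( - 1 )*70313^1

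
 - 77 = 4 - 81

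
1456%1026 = 430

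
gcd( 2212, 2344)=4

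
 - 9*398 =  - 3582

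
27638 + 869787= 897425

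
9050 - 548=8502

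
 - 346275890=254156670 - 600432560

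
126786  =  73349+53437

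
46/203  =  46/203=0.23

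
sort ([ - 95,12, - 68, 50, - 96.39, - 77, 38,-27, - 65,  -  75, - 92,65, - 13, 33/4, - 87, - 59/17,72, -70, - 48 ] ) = [ - 96.39, - 95,-92, - 87,-77, - 75, - 70, - 68, - 65, - 48, - 27 , - 13, - 59/17,33/4, 12 , 38, 50,65,72 ] 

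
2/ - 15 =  - 2/15   =  - 0.13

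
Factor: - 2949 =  - 3^1*983^1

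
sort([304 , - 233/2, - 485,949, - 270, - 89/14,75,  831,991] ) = [ - 485,-270,- 233/2 ,  -  89/14,75,304,831  ,  949, 991]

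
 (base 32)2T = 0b1011101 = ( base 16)5D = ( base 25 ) 3i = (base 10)93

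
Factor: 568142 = 2^1*71^1*4001^1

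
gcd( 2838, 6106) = 86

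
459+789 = 1248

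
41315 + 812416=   853731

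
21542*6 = 129252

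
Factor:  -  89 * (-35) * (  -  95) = - 295925 = - 5^2*7^1*19^1  *89^1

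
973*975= 948675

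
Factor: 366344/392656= 2^( - 1)*97^( - 1 )*181^1 = 181/194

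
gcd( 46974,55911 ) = 3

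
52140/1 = 52140 = 52140.00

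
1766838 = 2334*757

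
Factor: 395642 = 2^1*13^1*15217^1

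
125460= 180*697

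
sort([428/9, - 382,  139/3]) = [ - 382,139/3,428/9 ]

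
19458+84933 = 104391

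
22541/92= 245 + 1/92= 245.01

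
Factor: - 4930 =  - 2^1*5^1*17^1 * 29^1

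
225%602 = 225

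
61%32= 29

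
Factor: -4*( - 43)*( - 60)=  - 2^4*3^1*5^1*43^1 = -  10320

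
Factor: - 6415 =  - 5^1*1283^1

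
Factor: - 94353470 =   -  2^1*5^1 * 9435347^1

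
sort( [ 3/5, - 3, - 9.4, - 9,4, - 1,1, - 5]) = [ - 9.4, - 9,-5, - 3,-1, 3/5,1, 4] 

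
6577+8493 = 15070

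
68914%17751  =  15661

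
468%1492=468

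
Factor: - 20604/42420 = -5^( - 1)*7^( - 1) * 17^1=- 17/35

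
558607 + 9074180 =9632787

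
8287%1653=22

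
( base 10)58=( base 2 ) 111010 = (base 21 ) 2G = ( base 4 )322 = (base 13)46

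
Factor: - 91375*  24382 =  - 2^1*5^3* 17^1 * 43^1 * 73^1*167^1 = - 2227905250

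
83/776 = 83/776  =  0.11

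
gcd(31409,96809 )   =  1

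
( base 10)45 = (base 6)113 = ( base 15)30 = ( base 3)1200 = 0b101101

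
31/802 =31/802 = 0.04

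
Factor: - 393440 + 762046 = 368606 = 2^1*7^1 * 113^1*233^1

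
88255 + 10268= 98523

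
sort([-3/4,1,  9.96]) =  [-3/4,1,9.96] 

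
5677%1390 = 117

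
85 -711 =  - 626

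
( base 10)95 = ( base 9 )115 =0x5F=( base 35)2p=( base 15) 65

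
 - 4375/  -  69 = 4375/69=63.41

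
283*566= 160178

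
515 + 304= 819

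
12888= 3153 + 9735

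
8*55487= 443896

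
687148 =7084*97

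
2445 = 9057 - 6612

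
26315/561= 26315/561 = 46.91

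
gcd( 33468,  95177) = 1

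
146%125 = 21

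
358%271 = 87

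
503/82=503/82 = 6.13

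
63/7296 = 21/2432 = 0.01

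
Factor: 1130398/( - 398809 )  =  -2^1*17^1*89^( - 1)*4481^(-1 )*33247^1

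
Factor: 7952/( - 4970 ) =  - 2^3*5^( - 1) = - 8/5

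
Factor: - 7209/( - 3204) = 9/4  =  2^ (  -  2)*3^2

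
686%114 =2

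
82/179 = 82/179 = 0.46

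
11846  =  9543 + 2303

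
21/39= 7/13  =  0.54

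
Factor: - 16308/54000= -2^ ( -2)*5^( - 3)*151^1=- 151/500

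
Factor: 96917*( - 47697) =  - 4622650149 = - 3^1 * 13^1*17^1*1223^1*5701^1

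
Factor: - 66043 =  - 211^1 * 313^1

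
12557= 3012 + 9545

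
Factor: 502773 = 3^1*29^1 * 5779^1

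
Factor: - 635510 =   -  2^1 * 5^1*103^1*617^1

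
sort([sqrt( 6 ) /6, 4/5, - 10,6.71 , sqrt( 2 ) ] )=[ - 10,sqrt(6)/6,4/5 , sqrt (2),  6.71]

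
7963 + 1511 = 9474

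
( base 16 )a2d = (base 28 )391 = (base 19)742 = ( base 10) 2605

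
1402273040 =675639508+726633532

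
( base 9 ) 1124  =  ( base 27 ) 13M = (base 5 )11312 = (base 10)832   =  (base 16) 340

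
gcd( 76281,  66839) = 1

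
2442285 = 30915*79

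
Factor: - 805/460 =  - 2^( - 2 )* 7^1 = - 7/4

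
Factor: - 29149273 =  - 139^1 * 209707^1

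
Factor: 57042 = 2^1 * 3^2 *3169^1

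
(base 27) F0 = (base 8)625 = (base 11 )339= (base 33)c9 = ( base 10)405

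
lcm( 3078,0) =0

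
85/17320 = 17/3464 = 0.00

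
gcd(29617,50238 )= 1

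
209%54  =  47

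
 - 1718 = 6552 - 8270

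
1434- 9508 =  - 8074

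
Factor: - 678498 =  - 2^1*3^1*113083^1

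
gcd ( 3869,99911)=1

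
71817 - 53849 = 17968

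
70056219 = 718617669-648561450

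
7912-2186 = 5726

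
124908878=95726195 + 29182683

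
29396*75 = 2204700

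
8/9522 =4/4761 = 0.00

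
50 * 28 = 1400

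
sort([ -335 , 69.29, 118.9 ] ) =[ - 335, 69.29,118.9 ]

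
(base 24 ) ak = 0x104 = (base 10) 260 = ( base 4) 10010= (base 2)100000100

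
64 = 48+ 16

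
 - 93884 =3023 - 96907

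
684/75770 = 342/37885 = 0.01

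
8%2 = 0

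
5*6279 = 31395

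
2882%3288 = 2882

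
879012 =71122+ 807890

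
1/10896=1/10896 = 0.00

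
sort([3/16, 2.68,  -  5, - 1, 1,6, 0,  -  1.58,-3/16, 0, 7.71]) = [ - 5,-1.58, -1,  -  3/16,0, 0,3/16, 1, 2.68, 6 , 7.71]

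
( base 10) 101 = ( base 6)245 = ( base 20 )51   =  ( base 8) 145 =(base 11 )92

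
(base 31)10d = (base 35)RT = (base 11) 806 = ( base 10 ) 974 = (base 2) 1111001110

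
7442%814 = 116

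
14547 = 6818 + 7729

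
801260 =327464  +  473796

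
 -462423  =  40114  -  502537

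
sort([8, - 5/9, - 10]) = [ - 10, - 5/9,8]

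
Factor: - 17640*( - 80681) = 1423212840 = 2^3*3^2*5^1*7^2*80681^1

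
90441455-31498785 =58942670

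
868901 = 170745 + 698156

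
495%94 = 25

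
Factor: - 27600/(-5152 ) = 75/14 = 2^( - 1 )*3^1*5^2*7^( - 1 ) 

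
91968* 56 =5150208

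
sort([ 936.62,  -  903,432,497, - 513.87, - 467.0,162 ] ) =[ - 903, - 513.87, - 467.0, 162,432,497 , 936.62 ] 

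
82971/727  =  114 + 93/727= 114.13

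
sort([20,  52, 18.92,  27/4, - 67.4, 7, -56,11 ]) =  [ - 67.4,- 56 , 27/4,7, 11, 18.92, 20,52 ]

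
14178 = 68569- 54391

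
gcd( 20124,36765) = 387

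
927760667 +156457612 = 1084218279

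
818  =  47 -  - 771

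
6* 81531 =489186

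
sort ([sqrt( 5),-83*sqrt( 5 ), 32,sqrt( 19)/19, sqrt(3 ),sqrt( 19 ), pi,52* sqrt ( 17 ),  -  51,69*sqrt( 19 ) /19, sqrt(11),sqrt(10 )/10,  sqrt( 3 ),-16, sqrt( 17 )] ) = [  -  83*sqrt(5),- 51, - 16,sqrt( 19)/19,sqrt( 10 ) /10,sqrt ( 3),sqrt (3),sqrt( 5 ),pi,sqrt( 11 ),sqrt ( 17), sqrt( 19) , 69*sqrt(19 ) /19 , 32, 52*sqrt( 17) ] 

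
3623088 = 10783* 336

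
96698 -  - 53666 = 150364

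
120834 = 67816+53018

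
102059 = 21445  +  80614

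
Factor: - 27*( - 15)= 3^4*5^1 = 405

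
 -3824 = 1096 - 4920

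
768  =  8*96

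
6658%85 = 28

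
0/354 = 0 = 0.00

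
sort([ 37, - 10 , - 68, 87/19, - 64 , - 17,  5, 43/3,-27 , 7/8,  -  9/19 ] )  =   [ - 68, - 64, -27, - 17, - 10,- 9/19,7/8, 87/19,5,43/3, 37 ] 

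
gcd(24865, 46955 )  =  5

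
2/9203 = 2/9203 = 0.00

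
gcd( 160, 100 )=20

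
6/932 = 3/466 =0.01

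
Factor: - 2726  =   - 2^1 *29^1*47^1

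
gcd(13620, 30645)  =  3405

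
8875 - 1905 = 6970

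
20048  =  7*2864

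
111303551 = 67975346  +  43328205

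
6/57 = 2/19 = 0.11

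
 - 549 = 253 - 802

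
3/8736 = 1/2912=0.00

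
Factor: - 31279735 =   -  5^1 * 59^1  *106033^1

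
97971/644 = 97971/644= 152.13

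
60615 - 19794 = 40821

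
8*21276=170208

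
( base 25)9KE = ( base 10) 6139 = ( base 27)8ba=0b1011111111011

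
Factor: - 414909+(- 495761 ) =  - 2^1*5^1*19^1*4793^1 = - 910670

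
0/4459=0 =0.00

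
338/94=169/47 = 3.60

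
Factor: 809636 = 2^2*202409^1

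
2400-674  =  1726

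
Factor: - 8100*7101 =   -  2^2*3^7*5^2*263^1 = - 57518100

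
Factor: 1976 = 2^3*13^1*19^1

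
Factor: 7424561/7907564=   2^( - 2 ) * 7^(  -  1) * 23^1 *282413^( - 1) * 322807^1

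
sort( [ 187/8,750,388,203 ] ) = [187/8, 203, 388,750] 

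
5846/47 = 124  +  18/47 = 124.38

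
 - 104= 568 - 672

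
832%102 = 16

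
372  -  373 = - 1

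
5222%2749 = 2473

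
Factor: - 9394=-2^1*7^1*11^1*61^1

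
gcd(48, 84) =12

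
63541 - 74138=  - 10597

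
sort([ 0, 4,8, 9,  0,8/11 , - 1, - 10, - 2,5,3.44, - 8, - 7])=[  -  10, - 8, - 7,  -  2, - 1,0,0,8/11,3.44, 4,5,8, 9] 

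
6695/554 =6695/554 =12.08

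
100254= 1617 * 62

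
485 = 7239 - 6754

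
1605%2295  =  1605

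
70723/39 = 70723/39 = 1813.41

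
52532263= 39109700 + 13422563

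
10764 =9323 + 1441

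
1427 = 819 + 608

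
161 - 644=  - 483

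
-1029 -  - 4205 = 3176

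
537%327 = 210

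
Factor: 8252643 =3^1 * 7^1*392983^1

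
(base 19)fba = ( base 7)22266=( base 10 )5634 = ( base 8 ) 13002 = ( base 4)1120002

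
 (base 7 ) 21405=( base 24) 96i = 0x14e2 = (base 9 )7300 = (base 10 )5346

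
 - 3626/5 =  - 3626/5 = -725.20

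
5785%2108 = 1569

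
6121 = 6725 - 604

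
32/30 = 16/15 = 1.07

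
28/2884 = 1/103 = 0.01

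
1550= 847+703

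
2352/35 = 336/5 = 67.20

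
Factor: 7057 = 7057^1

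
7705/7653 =7705/7653 = 1.01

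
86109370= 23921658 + 62187712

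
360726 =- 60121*( - 6) 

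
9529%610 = 379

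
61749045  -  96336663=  - 34587618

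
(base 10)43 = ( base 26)1H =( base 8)53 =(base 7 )61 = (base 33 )1A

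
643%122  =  33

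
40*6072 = 242880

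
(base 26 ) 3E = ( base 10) 92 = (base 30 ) 32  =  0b1011100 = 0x5C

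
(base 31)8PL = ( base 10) 8484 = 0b10000100100100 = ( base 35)6WE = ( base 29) A2G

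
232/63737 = 232/63737   =  0.00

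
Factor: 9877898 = 2^1*59^1 * 97^1*863^1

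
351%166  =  19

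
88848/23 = 3862 + 22/23 = 3862.96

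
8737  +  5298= 14035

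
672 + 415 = 1087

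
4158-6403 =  - 2245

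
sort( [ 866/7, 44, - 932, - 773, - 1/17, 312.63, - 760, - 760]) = [-932, - 773, - 760, - 760, - 1/17, 44,  866/7,312.63]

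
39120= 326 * 120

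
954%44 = 30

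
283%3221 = 283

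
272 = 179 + 93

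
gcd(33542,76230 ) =2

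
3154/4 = 1577/2 = 788.50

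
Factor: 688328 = 2^3 * 139^1*619^1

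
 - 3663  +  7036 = 3373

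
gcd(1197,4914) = 63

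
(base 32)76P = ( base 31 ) 7l7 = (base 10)7385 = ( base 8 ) 16331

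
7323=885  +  6438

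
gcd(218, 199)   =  1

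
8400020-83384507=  - 74984487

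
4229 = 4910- 681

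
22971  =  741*31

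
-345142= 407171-752313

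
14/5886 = 7/2943 =0.00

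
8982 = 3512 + 5470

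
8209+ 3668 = 11877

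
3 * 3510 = 10530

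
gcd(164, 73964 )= 164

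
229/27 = 8 + 13/27 = 8.48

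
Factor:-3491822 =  - 2^1*1745911^1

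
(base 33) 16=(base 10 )39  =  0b100111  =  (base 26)1D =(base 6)103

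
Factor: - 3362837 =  - 769^1* 4373^1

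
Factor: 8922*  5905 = 2^1*3^1 *5^1 *1181^1 * 1487^1 = 52684410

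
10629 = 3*3543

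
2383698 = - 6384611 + 8768309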